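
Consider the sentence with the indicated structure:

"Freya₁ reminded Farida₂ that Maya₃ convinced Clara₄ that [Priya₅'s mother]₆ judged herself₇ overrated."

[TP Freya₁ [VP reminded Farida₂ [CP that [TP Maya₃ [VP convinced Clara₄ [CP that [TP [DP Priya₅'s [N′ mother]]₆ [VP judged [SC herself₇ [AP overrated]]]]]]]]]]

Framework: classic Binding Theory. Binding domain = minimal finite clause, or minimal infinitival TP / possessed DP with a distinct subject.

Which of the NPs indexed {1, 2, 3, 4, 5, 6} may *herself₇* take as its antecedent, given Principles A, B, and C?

*herself* is an anaphor, so Principle A applies: it must be bound in its binding domain.
Binding domain of *herself₇*: the embedded TP, whose subject is [Priya₅'s mother]₆.
*Freya₁* c-commands the anaphor but is outside its binding domain → cannot satisfy Principle A.
*Farida₂* c-commands the anaphor but is outside its binding domain → cannot satisfy Principle A.
*Maya₃* c-commands the anaphor but is outside its binding domain → cannot satisfy Principle A.
*Clara₄* c-commands the anaphor but is outside its binding domain → cannot satisfy Principle A.
*Priya₅* does not c-command the anaphor → cannot bind it.
*[Priya₅'s mother]₆* c-commands the anaphor within its binding domain → licit binder.

{6}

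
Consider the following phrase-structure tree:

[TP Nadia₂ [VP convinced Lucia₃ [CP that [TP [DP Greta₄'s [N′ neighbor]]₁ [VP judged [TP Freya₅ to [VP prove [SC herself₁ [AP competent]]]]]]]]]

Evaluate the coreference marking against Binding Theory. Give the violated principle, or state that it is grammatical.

Principle A

The two coindexed NPs are *[Greta₄'s neighbor]₁* and *herself₁*.
*herself₁* is an anaphor. Principle A requires it to be bound within its binding domain — the embedded TP, whose subject is Freya₅.
Within that domain it is c-commanded by *Freya₅*, which does not share its index.
*[Greta₄'s neighbor]₁* does c-command the anaphor, but from outside its binding domain.
The anaphor is unbound in its domain → Principle A violation.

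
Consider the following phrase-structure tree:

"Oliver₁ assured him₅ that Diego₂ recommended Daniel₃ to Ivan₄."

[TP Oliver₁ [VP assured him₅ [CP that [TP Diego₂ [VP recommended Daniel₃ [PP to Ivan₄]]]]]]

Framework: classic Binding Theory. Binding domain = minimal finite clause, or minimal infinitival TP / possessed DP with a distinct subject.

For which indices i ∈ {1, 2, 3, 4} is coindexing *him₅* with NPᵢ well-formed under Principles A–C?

*him* is a pronoun, so Principle B applies: it must be free in its binding domain.
Binding domain of *him₅*: the matrix TP, whose subject is Oliver₁.
*Oliver₁* c-commands the pronoun within its binding domain → coindexation would violate Principle B.
*Diego₂*: the pronoun c-commands this R-expression → coindexation would violate Principle C on *Diego₂*.
*Daniel₃*: the pronoun c-commands this R-expression → coindexation would violate Principle C on *Daniel₃*.
*Ivan₄*: the pronoun c-commands this R-expression → coindexation would violate Principle C on *Ivan₄*.

none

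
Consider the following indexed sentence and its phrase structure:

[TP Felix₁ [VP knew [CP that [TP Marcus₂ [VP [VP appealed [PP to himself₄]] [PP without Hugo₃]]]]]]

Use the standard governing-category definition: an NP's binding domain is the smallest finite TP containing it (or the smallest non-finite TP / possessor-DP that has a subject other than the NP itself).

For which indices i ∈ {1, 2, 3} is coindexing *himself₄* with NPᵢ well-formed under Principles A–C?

*himself* is an anaphor, so Principle A applies: it must be bound in its binding domain.
Binding domain of *himself₄*: the embedded TP, whose subject is Marcus₂.
*Felix₁* c-commands the anaphor but is outside its binding domain → cannot satisfy Principle A.
*Marcus₂* c-commands the anaphor within its binding domain → licit binder.
*Hugo₃* does not c-command the anaphor → cannot bind it.

{2}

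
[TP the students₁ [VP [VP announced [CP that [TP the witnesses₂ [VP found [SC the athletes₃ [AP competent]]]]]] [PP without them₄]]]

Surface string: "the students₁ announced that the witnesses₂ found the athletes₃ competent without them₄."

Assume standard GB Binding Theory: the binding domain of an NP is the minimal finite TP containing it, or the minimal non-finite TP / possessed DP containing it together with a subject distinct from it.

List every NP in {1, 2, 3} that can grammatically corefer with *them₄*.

*them* is a pronoun, so Principle B applies: it must be free in its binding domain.
Binding domain of *them₄*: the matrix TP, whose subject is the students₁.
*the students₁* c-commands the pronoun within its binding domain → coindexation would violate Principle B.
*the witnesses₂* and the pronoun do not c-command one another → neither Principle B nor Principle C is at stake; coindexation permitted.
*the athletes₃* and the pronoun do not c-command one another → neither Principle B nor Principle C is at stake; coindexation permitted.

{2, 3}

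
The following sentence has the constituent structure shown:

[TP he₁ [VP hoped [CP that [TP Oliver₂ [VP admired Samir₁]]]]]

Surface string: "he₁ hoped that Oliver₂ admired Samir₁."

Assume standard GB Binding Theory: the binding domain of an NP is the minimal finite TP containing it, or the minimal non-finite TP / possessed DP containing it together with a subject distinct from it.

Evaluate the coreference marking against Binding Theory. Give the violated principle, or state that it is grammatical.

Principle C

The two coindexed NPs are *he₁* and *Samir₁*.
*Samir₁* is an R-expression. Principle C requires it to be free everywhere.
*he₁* c-commands it and carries the same index.
The R-expression is bound → Principle C violation.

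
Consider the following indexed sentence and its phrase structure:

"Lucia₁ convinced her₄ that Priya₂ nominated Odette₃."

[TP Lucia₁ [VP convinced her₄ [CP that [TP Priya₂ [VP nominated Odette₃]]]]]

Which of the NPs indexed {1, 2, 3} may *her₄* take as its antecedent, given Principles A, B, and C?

*her* is a pronoun, so Principle B applies: it must be free in its binding domain.
Binding domain of *her₄*: the matrix TP, whose subject is Lucia₁.
*Lucia₁* c-commands the pronoun within its binding domain → coindexation would violate Principle B.
*Priya₂*: the pronoun c-commands this R-expression → coindexation would violate Principle C on *Priya₂*.
*Odette₃*: the pronoun c-commands this R-expression → coindexation would violate Principle C on *Odette₃*.

none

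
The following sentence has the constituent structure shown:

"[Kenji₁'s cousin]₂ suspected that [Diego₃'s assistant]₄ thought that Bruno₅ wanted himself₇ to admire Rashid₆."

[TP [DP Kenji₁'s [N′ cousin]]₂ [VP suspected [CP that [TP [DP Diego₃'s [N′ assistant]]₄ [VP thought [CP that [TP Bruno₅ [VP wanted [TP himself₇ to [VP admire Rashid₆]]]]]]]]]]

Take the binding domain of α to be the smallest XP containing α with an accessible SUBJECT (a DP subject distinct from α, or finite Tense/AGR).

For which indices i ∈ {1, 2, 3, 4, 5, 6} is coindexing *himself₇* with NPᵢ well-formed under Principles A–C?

*himself* is an anaphor, so Principle A applies: it must be bound in its binding domain.
Binding domain of *himself₇*: the embedded TP, whose subject is Bruno₅.
*Kenji₁* does not c-command the anaphor → cannot bind it.
*[Kenji₁'s cousin]₂* c-commands the anaphor but is outside its binding domain → cannot satisfy Principle A.
*Diego₃* does not c-command the anaphor → cannot bind it.
*[Diego₃'s assistant]₄* c-commands the anaphor but is outside its binding domain → cannot satisfy Principle A.
*Bruno₅* c-commands the anaphor within its binding domain → licit binder.
*Rashid₆* does not c-command the anaphor → cannot bind it.

{5}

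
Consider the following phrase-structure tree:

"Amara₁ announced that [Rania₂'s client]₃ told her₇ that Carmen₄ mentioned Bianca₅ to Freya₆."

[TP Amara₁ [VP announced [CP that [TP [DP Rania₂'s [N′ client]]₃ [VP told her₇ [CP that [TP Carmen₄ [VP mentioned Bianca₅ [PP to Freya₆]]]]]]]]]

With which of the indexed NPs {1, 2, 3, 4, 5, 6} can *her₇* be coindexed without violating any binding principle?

{1, 2}

*her* is a pronoun, so Principle B applies: it must be free in its binding domain.
Binding domain of *her₇*: the embedded TP, whose subject is [Rania₂'s client]₃.
*Amara₁* c-commands the pronoun but from outside its binding domain, and is not c-commanded by it → coindexation permitted.
*Rania₂* and the pronoun do not c-command one another → neither Principle B nor Principle C is at stake; coindexation permitted.
*[Rania₂'s client]₃* c-commands the pronoun within its binding domain → coindexation would violate Principle B.
*Carmen₄*: the pronoun c-commands this R-expression → coindexation would violate Principle C on *Carmen₄*.
*Bianca₅*: the pronoun c-commands this R-expression → coindexation would violate Principle C on *Bianca₅*.
*Freya₆*: the pronoun c-commands this R-expression → coindexation would violate Principle C on *Freya₆*.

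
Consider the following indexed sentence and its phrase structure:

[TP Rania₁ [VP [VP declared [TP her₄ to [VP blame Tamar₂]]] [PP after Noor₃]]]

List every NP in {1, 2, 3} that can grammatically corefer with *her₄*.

*her* is a pronoun, so Principle B applies: it must be free in its binding domain.
Binding domain of *her₄*: the matrix TP, whose subject is Rania₁.
*Rania₁* c-commands the pronoun within its binding domain → coindexation would violate Principle B.
*Tamar₂*: the pronoun c-commands this R-expression → coindexation would violate Principle C on *Tamar₂*.
*Noor₃* and the pronoun do not c-command one another → neither Principle B nor Principle C is at stake; coindexation permitted.

{3}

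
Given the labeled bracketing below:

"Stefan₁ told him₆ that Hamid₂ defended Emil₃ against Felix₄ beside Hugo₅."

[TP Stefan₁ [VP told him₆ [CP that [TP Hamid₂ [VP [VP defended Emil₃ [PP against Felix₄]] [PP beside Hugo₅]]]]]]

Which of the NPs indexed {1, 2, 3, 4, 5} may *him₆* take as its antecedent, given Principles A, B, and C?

none

*him* is a pronoun, so Principle B applies: it must be free in its binding domain.
Binding domain of *him₆*: the matrix TP, whose subject is Stefan₁.
*Stefan₁* c-commands the pronoun within its binding domain → coindexation would violate Principle B.
*Hamid₂*: the pronoun c-commands this R-expression → coindexation would violate Principle C on *Hamid₂*.
*Emil₃*: the pronoun c-commands this R-expression → coindexation would violate Principle C on *Emil₃*.
*Felix₄*: the pronoun c-commands this R-expression → coindexation would violate Principle C on *Felix₄*.
*Hugo₅*: the pronoun c-commands this R-expression → coindexation would violate Principle C on *Hugo₅*.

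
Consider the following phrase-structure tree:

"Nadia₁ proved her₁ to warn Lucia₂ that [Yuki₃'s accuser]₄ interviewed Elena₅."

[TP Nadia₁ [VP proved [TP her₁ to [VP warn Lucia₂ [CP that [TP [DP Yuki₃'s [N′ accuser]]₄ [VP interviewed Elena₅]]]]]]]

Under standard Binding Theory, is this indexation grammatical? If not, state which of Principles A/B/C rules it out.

The two coindexed NPs are *Nadia₁* and *her₁*.
*her₁* is a pronoun. Its binding domain is the matrix TP, whose subject is Nadia₁.
*Nadia₁* c-commands it within that domain and carries the same index.
The pronoun is locally bound → Principle B violation.

Principle B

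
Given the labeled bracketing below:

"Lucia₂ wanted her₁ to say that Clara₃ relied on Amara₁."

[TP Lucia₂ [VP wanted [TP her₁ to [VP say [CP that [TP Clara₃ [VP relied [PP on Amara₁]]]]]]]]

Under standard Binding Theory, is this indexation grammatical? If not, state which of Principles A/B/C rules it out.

The two coindexed NPs are *her₁* and *Amara₁*.
*Amara₁* is an R-expression. Principle C requires it to be free everywhere.
*her₁* c-commands it and carries the same index.
The R-expression is bound → Principle C violation.

Principle C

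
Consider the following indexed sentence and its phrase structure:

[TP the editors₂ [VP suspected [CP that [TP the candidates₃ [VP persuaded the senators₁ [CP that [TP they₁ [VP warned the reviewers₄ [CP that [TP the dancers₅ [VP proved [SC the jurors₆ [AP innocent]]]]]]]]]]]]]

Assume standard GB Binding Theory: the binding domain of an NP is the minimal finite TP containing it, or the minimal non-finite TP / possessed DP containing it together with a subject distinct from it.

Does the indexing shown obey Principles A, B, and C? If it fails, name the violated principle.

grammatical

The two coindexed NPs are *the senators₁* and *they₁*.
*they₁* is a pronoun; nothing c-commands it within its binding domain (the embedded TP.), so Principle B holds trivially.
*the senators₁* is an R-expression; *they₁* does not c-command it, and no other NP shares its index, so Principle C is satisfied.
All principles are respected.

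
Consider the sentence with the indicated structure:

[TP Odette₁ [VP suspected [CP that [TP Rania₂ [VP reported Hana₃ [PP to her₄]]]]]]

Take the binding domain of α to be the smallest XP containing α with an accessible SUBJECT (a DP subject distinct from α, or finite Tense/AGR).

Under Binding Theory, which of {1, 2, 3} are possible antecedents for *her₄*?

*her* is a pronoun, so Principle B applies: it must be free in its binding domain.
Binding domain of *her₄*: the embedded TP, whose subject is Rania₂.
*Odette₁* c-commands the pronoun but from outside its binding domain, and is not c-commanded by it → coindexation permitted.
*Rania₂* c-commands the pronoun within its binding domain → coindexation would violate Principle B.
*Hana₃* c-commands the pronoun within its binding domain → coindexation would violate Principle B.

{1}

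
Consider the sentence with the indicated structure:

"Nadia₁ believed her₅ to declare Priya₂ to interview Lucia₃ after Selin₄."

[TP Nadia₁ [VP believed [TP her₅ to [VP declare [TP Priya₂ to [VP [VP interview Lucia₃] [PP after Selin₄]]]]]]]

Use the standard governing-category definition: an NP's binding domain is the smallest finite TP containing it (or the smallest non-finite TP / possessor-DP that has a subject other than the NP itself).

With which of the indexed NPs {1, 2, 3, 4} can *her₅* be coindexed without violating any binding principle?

*her* is a pronoun, so Principle B applies: it must be free in its binding domain.
Binding domain of *her₅*: the matrix TP, whose subject is Nadia₁.
*Nadia₁* c-commands the pronoun within its binding domain → coindexation would violate Principle B.
*Priya₂*: the pronoun c-commands this R-expression → coindexation would violate Principle C on *Priya₂*.
*Lucia₃*: the pronoun c-commands this R-expression → coindexation would violate Principle C on *Lucia₃*.
*Selin₄*: the pronoun c-commands this R-expression → coindexation would violate Principle C on *Selin₄*.

none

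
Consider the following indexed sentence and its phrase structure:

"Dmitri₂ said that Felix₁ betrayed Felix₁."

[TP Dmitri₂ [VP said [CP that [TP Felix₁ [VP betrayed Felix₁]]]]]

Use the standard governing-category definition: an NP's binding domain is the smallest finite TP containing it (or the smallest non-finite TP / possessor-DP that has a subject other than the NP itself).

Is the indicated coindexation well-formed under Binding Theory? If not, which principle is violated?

The two coindexed NPs are *Felix₁* (the higher occurrence) and *Felix₁* (the lower occurrence).
*Felix₁* (the lower occurrence) is an R-expression. Principle C requires it to be free everywhere.
*Felix₁* (the higher occurrence) c-commands it and carries the same index.
The R-expression is bound → Principle C violation.

Principle C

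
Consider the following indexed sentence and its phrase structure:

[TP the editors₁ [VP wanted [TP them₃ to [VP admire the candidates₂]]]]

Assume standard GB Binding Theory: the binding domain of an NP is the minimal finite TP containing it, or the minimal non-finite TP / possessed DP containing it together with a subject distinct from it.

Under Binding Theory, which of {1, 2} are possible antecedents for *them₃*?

*them* is a pronoun, so Principle B applies: it must be free in its binding domain.
Binding domain of *them₃*: the matrix TP, whose subject is the editors₁.
*the editors₁* c-commands the pronoun within its binding domain → coindexation would violate Principle B.
*the candidates₂*: the pronoun c-commands this R-expression → coindexation would violate Principle C on *the candidates₂*.

none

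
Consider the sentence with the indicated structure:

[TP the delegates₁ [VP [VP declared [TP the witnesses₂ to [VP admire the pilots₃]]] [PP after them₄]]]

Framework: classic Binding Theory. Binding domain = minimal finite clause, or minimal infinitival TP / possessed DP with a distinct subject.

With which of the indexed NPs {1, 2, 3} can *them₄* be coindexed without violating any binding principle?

*them* is a pronoun, so Principle B applies: it must be free in its binding domain.
Binding domain of *them₄*: the matrix TP, whose subject is the delegates₁.
*the delegates₁* c-commands the pronoun within its binding domain → coindexation would violate Principle B.
*the witnesses₂* and the pronoun do not c-command one another → neither Principle B nor Principle C is at stake; coindexation permitted.
*the pilots₃* and the pronoun do not c-command one another → neither Principle B nor Principle C is at stake; coindexation permitted.

{2, 3}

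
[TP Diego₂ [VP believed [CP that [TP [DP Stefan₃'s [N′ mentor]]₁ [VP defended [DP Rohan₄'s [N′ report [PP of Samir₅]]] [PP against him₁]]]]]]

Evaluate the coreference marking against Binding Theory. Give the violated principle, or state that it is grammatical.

Principle B

The two coindexed NPs are *[Stefan₃'s mentor]₁* and *him₁*.
*him₁* is a pronoun. Its binding domain is the embedded TP, whose subject is [Stefan₃'s mentor]₁.
*[Stefan₃'s mentor]₁* c-commands it within that domain and carries the same index.
The pronoun is locally bound → Principle B violation.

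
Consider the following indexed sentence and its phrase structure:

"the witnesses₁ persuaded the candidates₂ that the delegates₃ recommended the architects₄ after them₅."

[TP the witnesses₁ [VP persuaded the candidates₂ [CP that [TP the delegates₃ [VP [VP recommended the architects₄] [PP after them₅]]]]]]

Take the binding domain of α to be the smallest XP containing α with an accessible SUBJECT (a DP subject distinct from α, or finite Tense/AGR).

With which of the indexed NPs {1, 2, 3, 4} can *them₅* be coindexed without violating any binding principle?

{1, 2, 4}

*them* is a pronoun, so Principle B applies: it must be free in its binding domain.
Binding domain of *them₅*: the embedded TP, whose subject is the delegates₃.
*the witnesses₁* c-commands the pronoun but from outside its binding domain, and is not c-commanded by it → coindexation permitted.
*the candidates₂* c-commands the pronoun but from outside its binding domain, and is not c-commanded by it → coindexation permitted.
*the delegates₃* c-commands the pronoun within its binding domain → coindexation would violate Principle B.
*the architects₄* and the pronoun do not c-command one another → neither Principle B nor Principle C is at stake; coindexation permitted.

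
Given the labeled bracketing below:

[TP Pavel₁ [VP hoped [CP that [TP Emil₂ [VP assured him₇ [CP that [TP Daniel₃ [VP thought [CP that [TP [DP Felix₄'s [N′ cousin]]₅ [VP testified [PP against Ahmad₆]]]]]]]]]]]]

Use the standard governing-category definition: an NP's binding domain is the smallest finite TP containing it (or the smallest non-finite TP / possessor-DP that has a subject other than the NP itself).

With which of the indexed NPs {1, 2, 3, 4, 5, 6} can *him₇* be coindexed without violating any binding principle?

{1}

*him* is a pronoun, so Principle B applies: it must be free in its binding domain.
Binding domain of *him₇*: the embedded TP, whose subject is Emil₂.
*Pavel₁* c-commands the pronoun but from outside its binding domain, and is not c-commanded by it → coindexation permitted.
*Emil₂* c-commands the pronoun within its binding domain → coindexation would violate Principle B.
*Daniel₃*: the pronoun c-commands this R-expression → coindexation would violate Principle C on *Daniel₃*.
*Felix₄*: the pronoun c-commands this R-expression → coindexation would violate Principle C on *Felix₄*.
*[Felix₄'s cousin]₅*: the pronoun c-commands this R-expression → coindexation would violate Principle C on *[Felix₄'s cousin]₅*.
*Ahmad₆*: the pronoun c-commands this R-expression → coindexation would violate Principle C on *Ahmad₆*.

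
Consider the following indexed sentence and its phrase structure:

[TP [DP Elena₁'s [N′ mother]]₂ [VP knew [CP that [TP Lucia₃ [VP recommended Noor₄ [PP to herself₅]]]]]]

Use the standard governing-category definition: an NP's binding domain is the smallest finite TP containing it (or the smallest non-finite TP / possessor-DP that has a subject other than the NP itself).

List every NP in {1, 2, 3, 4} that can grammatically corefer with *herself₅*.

*herself* is an anaphor, so Principle A applies: it must be bound in its binding domain.
Binding domain of *herself₅*: the embedded TP, whose subject is Lucia₃.
*Elena₁* does not c-command the anaphor → cannot bind it.
*[Elena₁'s mother]₂* c-commands the anaphor but is outside its binding domain → cannot satisfy Principle A.
*Lucia₃* c-commands the anaphor within its binding domain → licit binder.
*Noor₄* c-commands the anaphor within its binding domain → licit binder.

{3, 4}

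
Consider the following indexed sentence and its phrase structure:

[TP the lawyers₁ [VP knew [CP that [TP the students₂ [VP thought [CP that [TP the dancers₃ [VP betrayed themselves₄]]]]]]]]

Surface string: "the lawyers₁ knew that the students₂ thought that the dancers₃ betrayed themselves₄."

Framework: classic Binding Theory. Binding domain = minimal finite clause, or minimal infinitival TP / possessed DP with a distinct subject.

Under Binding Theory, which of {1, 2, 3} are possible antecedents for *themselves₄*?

{3}

*themselves* is an anaphor, so Principle A applies: it must be bound in its binding domain.
Binding domain of *themselves₄*: the embedded TP, whose subject is the dancers₃.
*the lawyers₁* c-commands the anaphor but is outside its binding domain → cannot satisfy Principle A.
*the students₂* c-commands the anaphor but is outside its binding domain → cannot satisfy Principle A.
*the dancers₃* c-commands the anaphor within its binding domain → licit binder.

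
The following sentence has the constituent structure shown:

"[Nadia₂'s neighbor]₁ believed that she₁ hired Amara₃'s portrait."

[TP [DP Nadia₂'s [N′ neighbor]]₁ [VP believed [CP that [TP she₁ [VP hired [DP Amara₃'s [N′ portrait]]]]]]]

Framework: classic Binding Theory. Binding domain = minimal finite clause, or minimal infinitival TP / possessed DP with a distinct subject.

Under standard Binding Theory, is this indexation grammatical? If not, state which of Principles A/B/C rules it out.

The two coindexed NPs are *[Nadia₂'s neighbor]₁* and *she₁*.
*she₁* is a pronoun; nothing c-commands it within its binding domain (the embedded TP.), so Principle B holds trivially.
*[Nadia₂'s neighbor]₁* is an R-expression; *she₁* does not c-command it, and no other NP shares its index, so Principle C is satisfied.
All principles are respected.

grammatical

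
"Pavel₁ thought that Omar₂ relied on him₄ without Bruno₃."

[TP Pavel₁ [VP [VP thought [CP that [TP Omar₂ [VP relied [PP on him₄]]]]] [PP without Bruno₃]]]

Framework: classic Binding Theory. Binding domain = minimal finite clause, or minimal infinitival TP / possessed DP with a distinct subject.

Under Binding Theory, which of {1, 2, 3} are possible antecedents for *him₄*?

*him* is a pronoun, so Principle B applies: it must be free in its binding domain.
Binding domain of *him₄*: the embedded TP, whose subject is Omar₂.
*Pavel₁* c-commands the pronoun but from outside its binding domain, and is not c-commanded by it → coindexation permitted.
*Omar₂* c-commands the pronoun within its binding domain → coindexation would violate Principle B.
*Bruno₃* and the pronoun do not c-command one another → neither Principle B nor Principle C is at stake; coindexation permitted.

{1, 3}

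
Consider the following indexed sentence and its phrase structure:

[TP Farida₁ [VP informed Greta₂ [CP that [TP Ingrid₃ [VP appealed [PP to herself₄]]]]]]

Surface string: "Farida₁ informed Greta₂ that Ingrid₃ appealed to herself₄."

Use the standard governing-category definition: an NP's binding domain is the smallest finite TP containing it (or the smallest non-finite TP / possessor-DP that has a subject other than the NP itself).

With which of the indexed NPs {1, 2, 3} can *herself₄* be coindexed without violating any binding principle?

{3}

*herself* is an anaphor, so Principle A applies: it must be bound in its binding domain.
Binding domain of *herself₄*: the embedded TP, whose subject is Ingrid₃.
*Farida₁* c-commands the anaphor but is outside its binding domain → cannot satisfy Principle A.
*Greta₂* c-commands the anaphor but is outside its binding domain → cannot satisfy Principle A.
*Ingrid₃* c-commands the anaphor within its binding domain → licit binder.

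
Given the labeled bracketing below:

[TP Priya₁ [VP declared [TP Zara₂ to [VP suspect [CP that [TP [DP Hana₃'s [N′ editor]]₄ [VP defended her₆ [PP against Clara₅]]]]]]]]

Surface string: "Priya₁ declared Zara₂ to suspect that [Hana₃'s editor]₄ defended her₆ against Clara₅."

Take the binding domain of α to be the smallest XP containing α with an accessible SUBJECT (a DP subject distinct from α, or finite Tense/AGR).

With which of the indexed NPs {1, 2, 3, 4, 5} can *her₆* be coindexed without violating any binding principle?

{1, 2, 3}

*her* is a pronoun, so Principle B applies: it must be free in its binding domain.
Binding domain of *her₆*: the embedded TP, whose subject is [Hana₃'s editor]₄.
*Priya₁* c-commands the pronoun but from outside its binding domain, and is not c-commanded by it → coindexation permitted.
*Zara₂* c-commands the pronoun but from outside its binding domain, and is not c-commanded by it → coindexation permitted.
*Hana₃* and the pronoun do not c-command one another → neither Principle B nor Principle C is at stake; coindexation permitted.
*[Hana₃'s editor]₄* c-commands the pronoun within its binding domain → coindexation would violate Principle B.
*Clara₅*: the pronoun c-commands this R-expression → coindexation would violate Principle C on *Clara₅*.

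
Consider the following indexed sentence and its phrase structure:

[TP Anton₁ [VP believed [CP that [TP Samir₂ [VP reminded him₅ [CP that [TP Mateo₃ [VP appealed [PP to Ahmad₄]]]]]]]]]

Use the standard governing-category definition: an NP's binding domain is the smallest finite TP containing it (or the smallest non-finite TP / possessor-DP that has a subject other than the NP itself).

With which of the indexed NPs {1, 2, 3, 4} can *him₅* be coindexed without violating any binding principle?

*him* is a pronoun, so Principle B applies: it must be free in its binding domain.
Binding domain of *him₅*: the embedded TP, whose subject is Samir₂.
*Anton₁* c-commands the pronoun but from outside its binding domain, and is not c-commanded by it → coindexation permitted.
*Samir₂* c-commands the pronoun within its binding domain → coindexation would violate Principle B.
*Mateo₃*: the pronoun c-commands this R-expression → coindexation would violate Principle C on *Mateo₃*.
*Ahmad₄*: the pronoun c-commands this R-expression → coindexation would violate Principle C on *Ahmad₄*.

{1}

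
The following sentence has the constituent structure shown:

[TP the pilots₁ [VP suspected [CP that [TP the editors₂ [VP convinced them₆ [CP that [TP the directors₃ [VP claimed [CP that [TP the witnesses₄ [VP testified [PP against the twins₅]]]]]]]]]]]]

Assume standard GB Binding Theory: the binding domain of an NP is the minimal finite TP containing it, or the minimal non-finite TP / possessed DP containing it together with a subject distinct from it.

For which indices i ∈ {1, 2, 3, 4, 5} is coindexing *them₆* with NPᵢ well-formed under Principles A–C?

*them* is a pronoun, so Principle B applies: it must be free in its binding domain.
Binding domain of *them₆*: the embedded TP, whose subject is the editors₂.
*the pilots₁* c-commands the pronoun but from outside its binding domain, and is not c-commanded by it → coindexation permitted.
*the editors₂* c-commands the pronoun within its binding domain → coindexation would violate Principle B.
*the directors₃*: the pronoun c-commands this R-expression → coindexation would violate Principle C on *the directors₃*.
*the witnesses₄*: the pronoun c-commands this R-expression → coindexation would violate Principle C on *the witnesses₄*.
*the twins₅*: the pronoun c-commands this R-expression → coindexation would violate Principle C on *the twins₅*.

{1}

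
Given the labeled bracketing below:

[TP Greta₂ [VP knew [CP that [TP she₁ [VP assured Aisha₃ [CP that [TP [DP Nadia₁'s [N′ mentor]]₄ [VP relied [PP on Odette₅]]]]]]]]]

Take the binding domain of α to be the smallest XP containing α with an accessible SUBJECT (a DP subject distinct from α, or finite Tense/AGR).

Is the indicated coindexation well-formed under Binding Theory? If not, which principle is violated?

The two coindexed NPs are *she₁* and *Nadia₁*.
*Nadia₁* is an R-expression. Principle C requires it to be free everywhere.
*she₁* c-commands it and carries the same index.
The R-expression is bound → Principle C violation.

Principle C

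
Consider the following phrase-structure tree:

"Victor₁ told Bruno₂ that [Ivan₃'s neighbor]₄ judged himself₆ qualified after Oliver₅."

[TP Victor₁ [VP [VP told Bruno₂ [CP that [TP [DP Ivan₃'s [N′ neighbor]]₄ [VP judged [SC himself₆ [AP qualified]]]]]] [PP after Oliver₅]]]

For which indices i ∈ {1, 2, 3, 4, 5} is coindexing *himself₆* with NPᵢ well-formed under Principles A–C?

*himself* is an anaphor, so Principle A applies: it must be bound in its binding domain.
Binding domain of *himself₆*: the embedded TP, whose subject is [Ivan₃'s neighbor]₄.
*Victor₁* c-commands the anaphor but is outside its binding domain → cannot satisfy Principle A.
*Bruno₂* c-commands the anaphor but is outside its binding domain → cannot satisfy Principle A.
*Ivan₃* does not c-command the anaphor → cannot bind it.
*[Ivan₃'s neighbor]₄* c-commands the anaphor within its binding domain → licit binder.
*Oliver₅* does not c-command the anaphor → cannot bind it.

{4}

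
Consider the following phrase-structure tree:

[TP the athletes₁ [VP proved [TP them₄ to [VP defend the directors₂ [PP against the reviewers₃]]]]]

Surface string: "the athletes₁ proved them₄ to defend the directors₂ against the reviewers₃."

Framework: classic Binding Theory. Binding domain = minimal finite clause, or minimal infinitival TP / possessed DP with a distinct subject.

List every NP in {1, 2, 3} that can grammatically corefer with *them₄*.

*them* is a pronoun, so Principle B applies: it must be free in its binding domain.
Binding domain of *them₄*: the matrix TP, whose subject is the athletes₁.
*the athletes₁* c-commands the pronoun within its binding domain → coindexation would violate Principle B.
*the directors₂*: the pronoun c-commands this R-expression → coindexation would violate Principle C on *the directors₂*.
*the reviewers₃*: the pronoun c-commands this R-expression → coindexation would violate Principle C on *the reviewers₃*.

none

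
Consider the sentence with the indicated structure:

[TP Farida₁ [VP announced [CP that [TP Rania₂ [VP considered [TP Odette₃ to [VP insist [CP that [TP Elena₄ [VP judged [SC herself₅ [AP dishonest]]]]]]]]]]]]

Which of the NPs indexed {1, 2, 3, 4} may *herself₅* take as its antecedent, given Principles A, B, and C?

{4}

*herself* is an anaphor, so Principle A applies: it must be bound in its binding domain.
Binding domain of *herself₅*: the embedded TP, whose subject is Elena₄.
*Farida₁* c-commands the anaphor but is outside its binding domain → cannot satisfy Principle A.
*Rania₂* c-commands the anaphor but is outside its binding domain → cannot satisfy Principle A.
*Odette₃* c-commands the anaphor but is outside its binding domain → cannot satisfy Principle A.
*Elena₄* c-commands the anaphor within its binding domain → licit binder.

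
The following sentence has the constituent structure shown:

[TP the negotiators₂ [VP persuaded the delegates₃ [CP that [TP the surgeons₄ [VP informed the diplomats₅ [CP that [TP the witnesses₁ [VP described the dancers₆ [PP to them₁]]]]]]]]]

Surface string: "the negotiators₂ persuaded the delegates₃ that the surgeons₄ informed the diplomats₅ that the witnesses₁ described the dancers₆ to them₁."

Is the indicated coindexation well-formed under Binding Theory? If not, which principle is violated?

The two coindexed NPs are *the witnesses₁* and *them₁*.
*them₁* is a pronoun. Its binding domain is the embedded TP, whose subject is the witnesses₁.
*the witnesses₁* c-commands it within that domain and carries the same index.
The pronoun is locally bound → Principle B violation.

Principle B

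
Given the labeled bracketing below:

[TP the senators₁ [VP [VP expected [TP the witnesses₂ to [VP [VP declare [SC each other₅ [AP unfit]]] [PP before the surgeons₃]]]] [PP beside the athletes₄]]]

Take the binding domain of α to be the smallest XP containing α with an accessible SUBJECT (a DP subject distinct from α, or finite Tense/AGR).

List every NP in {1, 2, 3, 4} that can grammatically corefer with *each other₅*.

{2}

*each other* is an anaphor, so Principle A applies: it must be bound in its binding domain.
Binding domain of *each other₅*: the embedded TP, whose subject is the witnesses₂.
*the senators₁* c-commands the anaphor but is outside its binding domain → cannot satisfy Principle A.
*the witnesses₂* c-commands the anaphor within its binding domain → licit binder.
*the surgeons₃* does not c-command the anaphor → cannot bind it.
*the athletes₄* does not c-command the anaphor → cannot bind it.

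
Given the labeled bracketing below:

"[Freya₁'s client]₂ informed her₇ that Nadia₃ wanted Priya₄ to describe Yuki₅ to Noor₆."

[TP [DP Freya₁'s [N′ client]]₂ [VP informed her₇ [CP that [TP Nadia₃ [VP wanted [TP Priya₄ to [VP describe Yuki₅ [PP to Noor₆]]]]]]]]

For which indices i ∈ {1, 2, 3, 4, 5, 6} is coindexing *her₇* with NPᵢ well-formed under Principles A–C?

*her* is a pronoun, so Principle B applies: it must be free in its binding domain.
Binding domain of *her₇*: the matrix TP, whose subject is [Freya₁'s client]₂.
*Freya₁* and the pronoun do not c-command one another → neither Principle B nor Principle C is at stake; coindexation permitted.
*[Freya₁'s client]₂* c-commands the pronoun within its binding domain → coindexation would violate Principle B.
*Nadia₃*: the pronoun c-commands this R-expression → coindexation would violate Principle C on *Nadia₃*.
*Priya₄*: the pronoun c-commands this R-expression → coindexation would violate Principle C on *Priya₄*.
*Yuki₅*: the pronoun c-commands this R-expression → coindexation would violate Principle C on *Yuki₅*.
*Noor₆*: the pronoun c-commands this R-expression → coindexation would violate Principle C on *Noor₆*.

{1}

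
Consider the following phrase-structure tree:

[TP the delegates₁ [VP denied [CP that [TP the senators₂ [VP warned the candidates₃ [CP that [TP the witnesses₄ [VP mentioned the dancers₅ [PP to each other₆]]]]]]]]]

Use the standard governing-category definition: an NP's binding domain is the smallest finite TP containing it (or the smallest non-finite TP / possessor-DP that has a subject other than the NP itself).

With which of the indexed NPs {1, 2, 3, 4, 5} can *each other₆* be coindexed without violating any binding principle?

*each other* is an anaphor, so Principle A applies: it must be bound in its binding domain.
Binding domain of *each other₆*: the embedded TP, whose subject is the witnesses₄.
*the delegates₁* c-commands the anaphor but is outside its binding domain → cannot satisfy Principle A.
*the senators₂* c-commands the anaphor but is outside its binding domain → cannot satisfy Principle A.
*the candidates₃* c-commands the anaphor but is outside its binding domain → cannot satisfy Principle A.
*the witnesses₄* c-commands the anaphor within its binding domain → licit binder.
*the dancers₅* c-commands the anaphor within its binding domain → licit binder.

{4, 5}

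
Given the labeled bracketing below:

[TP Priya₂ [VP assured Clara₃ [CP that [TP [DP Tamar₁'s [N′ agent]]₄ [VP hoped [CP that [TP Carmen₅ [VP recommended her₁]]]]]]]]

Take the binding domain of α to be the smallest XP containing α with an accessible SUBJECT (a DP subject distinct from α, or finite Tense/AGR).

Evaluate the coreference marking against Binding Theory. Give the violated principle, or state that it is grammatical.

The two coindexed NPs are *Tamar₁* and *her₁*.
*her₁* is a pronoun; its binding domain is the embedded TP, whose subject is Carmen₅. Within that domain it is c-commanded only by *Carmen₅*, which carries a different index — the pronoun is free locally, so Principle B holds.
*Tamar₁* is an R-expression; *her₁* does not c-command it, and no other NP shares its index, so Principle C is satisfied.
All principles are respected.

grammatical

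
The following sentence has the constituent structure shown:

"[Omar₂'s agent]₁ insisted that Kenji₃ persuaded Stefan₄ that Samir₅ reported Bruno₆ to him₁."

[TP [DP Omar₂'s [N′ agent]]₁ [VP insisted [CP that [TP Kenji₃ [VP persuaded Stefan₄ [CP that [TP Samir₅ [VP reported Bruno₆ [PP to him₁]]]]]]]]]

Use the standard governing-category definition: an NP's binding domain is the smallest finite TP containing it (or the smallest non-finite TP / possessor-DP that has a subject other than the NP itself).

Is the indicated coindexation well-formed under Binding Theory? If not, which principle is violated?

The two coindexed NPs are *[Omar₂'s agent]₁* and *him₁*.
*him₁* is a pronoun; its binding domain is the embedded TP, whose subject is Samir₅. Within that domain it is c-commanded only by *Samir₅*, *Bruno₆*, which carry a different index — the pronoun is free locally, so Principle B holds.
*[Omar₂'s agent]₁* is an R-expression; *him₁* does not c-command it, and no other NP shares its index, so Principle C is satisfied.
All principles are respected.

grammatical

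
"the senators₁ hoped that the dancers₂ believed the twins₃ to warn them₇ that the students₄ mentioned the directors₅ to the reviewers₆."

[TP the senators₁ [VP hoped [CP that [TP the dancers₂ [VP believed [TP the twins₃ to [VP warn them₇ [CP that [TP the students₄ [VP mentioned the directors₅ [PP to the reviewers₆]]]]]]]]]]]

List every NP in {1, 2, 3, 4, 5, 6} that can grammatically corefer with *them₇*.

{1, 2}

*them* is a pronoun, so Principle B applies: it must be free in its binding domain.
Binding domain of *them₇*: the embedded TP, whose subject is the twins₃.
*the senators₁* c-commands the pronoun but from outside its binding domain, and is not c-commanded by it → coindexation permitted.
*the dancers₂* c-commands the pronoun but from outside its binding domain, and is not c-commanded by it → coindexation permitted.
*the twins₃* c-commands the pronoun within its binding domain → coindexation would violate Principle B.
*the students₄*: the pronoun c-commands this R-expression → coindexation would violate Principle C on *the students₄*.
*the directors₅*: the pronoun c-commands this R-expression → coindexation would violate Principle C on *the directors₅*.
*the reviewers₆*: the pronoun c-commands this R-expression → coindexation would violate Principle C on *the reviewers₆*.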